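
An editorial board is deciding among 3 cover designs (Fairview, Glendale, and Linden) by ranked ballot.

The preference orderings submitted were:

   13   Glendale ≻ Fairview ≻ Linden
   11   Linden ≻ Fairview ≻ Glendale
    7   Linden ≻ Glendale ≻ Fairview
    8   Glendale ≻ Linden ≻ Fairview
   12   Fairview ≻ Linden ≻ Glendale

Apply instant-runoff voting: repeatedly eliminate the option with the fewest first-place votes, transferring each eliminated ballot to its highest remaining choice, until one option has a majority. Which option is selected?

Round 1: Glendale 21, Linden 18, Fairview 12. Fairview has the fewest and is eliminated.
Round 2: Linden 30, Glendale 21. Linden has a majority.

Linden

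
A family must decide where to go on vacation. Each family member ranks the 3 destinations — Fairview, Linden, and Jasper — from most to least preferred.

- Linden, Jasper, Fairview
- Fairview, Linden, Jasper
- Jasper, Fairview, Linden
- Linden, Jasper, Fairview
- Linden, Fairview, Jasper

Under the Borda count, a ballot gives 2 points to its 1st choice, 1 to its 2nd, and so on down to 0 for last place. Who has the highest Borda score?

Borda scores:
  Fairview: 0 + 2 + 1 + 0 + 1 = 4
  Linden: 2 + 1 + 0 + 2 + 2 = 7
  Jasper: 1 + 0 + 2 + 1 + 0 = 4
Linden has the highest total.

Linden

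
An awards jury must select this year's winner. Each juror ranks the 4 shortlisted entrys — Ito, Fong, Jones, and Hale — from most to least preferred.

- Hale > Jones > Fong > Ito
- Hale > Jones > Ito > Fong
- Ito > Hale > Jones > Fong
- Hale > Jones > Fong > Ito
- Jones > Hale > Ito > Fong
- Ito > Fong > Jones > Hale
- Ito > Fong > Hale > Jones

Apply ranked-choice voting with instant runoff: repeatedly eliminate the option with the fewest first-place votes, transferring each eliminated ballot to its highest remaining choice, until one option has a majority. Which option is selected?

Hale

Round 1: Ito 3, Hale 3, Jones 1, Fong 0. Fong has the fewest and is eliminated.
Round 2: Ito 3, Hale 3, Jones 1. Jones has the fewest and is eliminated.
Round 3: Hale 4, Ito 3. Hale has a majority.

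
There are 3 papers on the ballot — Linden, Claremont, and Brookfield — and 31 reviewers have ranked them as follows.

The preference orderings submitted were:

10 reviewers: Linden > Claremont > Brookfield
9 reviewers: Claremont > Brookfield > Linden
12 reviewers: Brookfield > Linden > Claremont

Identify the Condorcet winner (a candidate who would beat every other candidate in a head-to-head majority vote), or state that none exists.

Head-to-head results (31 voters total):
Linden vs Claremont: Linden wins 22–9.
Linden vs Brookfield: Brookfield wins 21–10.
Claremont vs Brookfield: Claremont wins 19–12.
No candidate beats all others: Linden beats Claremont beats Brookfield beats Linden, a majority cycle.

No Condorcet winner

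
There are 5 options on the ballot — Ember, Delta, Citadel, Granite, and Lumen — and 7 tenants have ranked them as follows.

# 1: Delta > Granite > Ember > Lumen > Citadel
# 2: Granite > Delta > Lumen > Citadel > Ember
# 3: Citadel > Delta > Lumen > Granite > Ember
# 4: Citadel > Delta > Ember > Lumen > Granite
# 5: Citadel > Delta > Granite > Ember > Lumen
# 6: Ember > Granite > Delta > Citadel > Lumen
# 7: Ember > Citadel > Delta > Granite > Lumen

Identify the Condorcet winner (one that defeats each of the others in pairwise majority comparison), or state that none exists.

Citadel

Head-to-head results (7 voters total):
Ember vs Delta: Delta wins 5–2.
Ember vs Citadel: Citadel wins 4–3.
Ember vs Granite: Granite wins 4–3.
Ember vs Lumen: Ember wins 5–2.
Delta vs Citadel: Citadel wins 4–3.
Delta vs Granite: Delta wins 5–2.
Delta vs Lumen: Delta wins 7–0.
Citadel vs Granite: Citadel wins 4–3.
Citadel vs Lumen: Citadel wins 5–2.
Granite vs Lumen: Granite wins 5–2.
Citadel beats each rival — Ember (4–3), Delta (4–3), Granite (4–3), Lumen (5–2) — so Citadel is the Condorcet winner.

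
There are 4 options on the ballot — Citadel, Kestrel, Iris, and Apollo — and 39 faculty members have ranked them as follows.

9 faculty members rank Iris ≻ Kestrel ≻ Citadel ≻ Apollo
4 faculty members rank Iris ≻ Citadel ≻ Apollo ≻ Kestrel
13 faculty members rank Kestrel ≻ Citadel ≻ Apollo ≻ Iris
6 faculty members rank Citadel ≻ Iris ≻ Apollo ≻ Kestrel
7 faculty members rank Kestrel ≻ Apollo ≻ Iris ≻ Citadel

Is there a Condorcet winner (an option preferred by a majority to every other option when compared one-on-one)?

Yes

Head-to-head results (39 voters total):
Citadel vs Kestrel: Kestrel wins 29–10.
Citadel vs Iris: Iris wins 20–19.
Citadel vs Apollo: Citadel wins 32–7.
Kestrel vs Iris: Kestrel wins 20–19.
Kestrel vs Apollo: Kestrel wins 29–10.
Iris vs Apollo: Apollo wins 20–19.
Kestrel beats each rival — Citadel (29–10), Iris (20–19), Apollo (29–10) — so Kestrel is the Condorcet winner.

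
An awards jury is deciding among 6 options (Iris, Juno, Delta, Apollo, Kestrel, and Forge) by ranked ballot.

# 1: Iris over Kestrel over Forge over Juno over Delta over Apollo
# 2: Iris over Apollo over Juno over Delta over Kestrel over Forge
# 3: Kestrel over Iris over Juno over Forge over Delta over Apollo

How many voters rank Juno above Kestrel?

Ballots ranking Juno above Kestrel: 1.
Ballots ranking Kestrel above Juno: 2.
So 1 of 3 voters prefer Juno to Kestrel.

1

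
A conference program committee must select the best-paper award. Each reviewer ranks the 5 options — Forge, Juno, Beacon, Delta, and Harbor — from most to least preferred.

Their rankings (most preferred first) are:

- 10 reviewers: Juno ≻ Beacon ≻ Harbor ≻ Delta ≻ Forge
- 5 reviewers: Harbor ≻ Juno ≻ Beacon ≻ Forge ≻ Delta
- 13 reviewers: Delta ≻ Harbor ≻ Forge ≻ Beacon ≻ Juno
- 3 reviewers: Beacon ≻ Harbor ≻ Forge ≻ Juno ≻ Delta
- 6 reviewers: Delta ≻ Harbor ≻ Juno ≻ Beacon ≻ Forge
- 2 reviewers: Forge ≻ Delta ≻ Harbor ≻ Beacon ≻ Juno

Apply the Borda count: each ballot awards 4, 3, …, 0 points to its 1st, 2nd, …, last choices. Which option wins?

Borda scores:
  Forge: 10·0 + 5·1 + 13·2 + 3·2 + 6·0 + 2·4 = 45
  Juno: 10·4 + 5·3 + 13·0 + 3·1 + 6·2 + 2·0 = 70
  Beacon: 10·3 + 5·2 + 13·1 + 3·4 + 6·1 + 2·1 = 73
  Delta: 10·1 + 5·0 + 13·4 + 3·0 + 6·4 + 2·3 = 92
  Harbor: 10·2 + 5·4 + 13·3 + 3·3 + 6·3 + 2·2 = 110
Harbor has the highest total.

Harbor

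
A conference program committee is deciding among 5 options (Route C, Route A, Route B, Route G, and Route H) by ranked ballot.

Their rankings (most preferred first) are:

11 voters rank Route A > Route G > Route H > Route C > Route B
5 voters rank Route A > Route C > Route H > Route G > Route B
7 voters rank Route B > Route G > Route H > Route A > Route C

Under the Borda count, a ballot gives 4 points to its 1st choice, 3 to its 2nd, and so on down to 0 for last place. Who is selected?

Route A

Borda scores:
  Route C: 11·1 + 5·3 + 7·0 = 26
  Route A: 11·4 + 5·4 + 7·1 = 71
  Route B: 11·0 + 5·0 + 7·4 = 28
  Route G: 11·3 + 5·1 + 7·3 = 59
  Route H: 11·2 + 5·2 + 7·2 = 46
Route A has the highest total.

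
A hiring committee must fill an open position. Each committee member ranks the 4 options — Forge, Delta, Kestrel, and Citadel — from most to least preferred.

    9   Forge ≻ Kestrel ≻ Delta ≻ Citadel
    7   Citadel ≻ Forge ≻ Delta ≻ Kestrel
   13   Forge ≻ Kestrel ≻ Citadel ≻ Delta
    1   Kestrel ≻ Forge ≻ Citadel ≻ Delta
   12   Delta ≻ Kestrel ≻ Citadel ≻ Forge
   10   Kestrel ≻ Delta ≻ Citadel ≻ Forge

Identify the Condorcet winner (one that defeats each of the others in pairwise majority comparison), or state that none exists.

There is no Condorcet winner

Head-to-head results (52 voters total):
Forge vs Delta: Forge wins 30–22.
Forge vs Kestrel: Forge wins 29–23.
Forge vs Citadel: Citadel wins 29–23.
Delta vs Kestrel: Kestrel wins 33–19.
Delta vs Citadel: Delta wins 31–21.
Kestrel vs Citadel: Kestrel wins 45–7.
No candidate beats all others: Forge beats Delta beats Citadel beats Forge, a majority cycle.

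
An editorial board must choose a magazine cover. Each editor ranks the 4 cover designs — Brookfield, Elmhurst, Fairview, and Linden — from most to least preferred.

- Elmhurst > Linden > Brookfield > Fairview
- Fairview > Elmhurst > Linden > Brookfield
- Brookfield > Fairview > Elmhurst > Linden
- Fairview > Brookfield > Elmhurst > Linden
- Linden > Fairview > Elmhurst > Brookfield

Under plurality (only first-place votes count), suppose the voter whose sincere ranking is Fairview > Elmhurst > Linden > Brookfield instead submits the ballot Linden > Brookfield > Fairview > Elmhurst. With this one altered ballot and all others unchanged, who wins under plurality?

Linden

First-place totals with the altered ballot: Brookfield 1, Elmhurst 1, Fairview 1, Linden 2.
The switch changes the winner from Fairview to Linden.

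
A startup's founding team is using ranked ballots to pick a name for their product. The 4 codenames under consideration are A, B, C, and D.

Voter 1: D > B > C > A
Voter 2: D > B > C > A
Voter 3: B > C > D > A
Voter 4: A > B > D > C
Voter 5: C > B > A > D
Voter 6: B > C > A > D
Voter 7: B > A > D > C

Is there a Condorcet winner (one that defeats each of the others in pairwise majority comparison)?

Head-to-head results (7 voters total):
A vs B: B wins 6–1.
A vs C: C wins 5–2.
A vs D: A wins 4–3.
B vs C: B wins 6–1.
B vs D: B wins 5–2.
C vs D: D wins 4–3.
B beats each rival — A (6–1), C (6–1), D (5–2) — so B is the Condorcet winner.

Yes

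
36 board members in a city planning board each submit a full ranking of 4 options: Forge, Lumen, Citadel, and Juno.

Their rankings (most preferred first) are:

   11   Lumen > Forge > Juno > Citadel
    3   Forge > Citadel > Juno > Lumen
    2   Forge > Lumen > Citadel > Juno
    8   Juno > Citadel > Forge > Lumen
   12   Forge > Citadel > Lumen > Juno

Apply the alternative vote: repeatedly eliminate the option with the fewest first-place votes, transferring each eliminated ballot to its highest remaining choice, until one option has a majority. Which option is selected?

Round 1: Forge 17, Lumen 11, Juno 8, Citadel 0. Citadel has the fewest and is eliminated.
Round 2: Forge 17, Lumen 11, Juno 8. Juno has the fewest and is eliminated.
Round 3: Forge 25, Lumen 11. Forge has a majority.

Forge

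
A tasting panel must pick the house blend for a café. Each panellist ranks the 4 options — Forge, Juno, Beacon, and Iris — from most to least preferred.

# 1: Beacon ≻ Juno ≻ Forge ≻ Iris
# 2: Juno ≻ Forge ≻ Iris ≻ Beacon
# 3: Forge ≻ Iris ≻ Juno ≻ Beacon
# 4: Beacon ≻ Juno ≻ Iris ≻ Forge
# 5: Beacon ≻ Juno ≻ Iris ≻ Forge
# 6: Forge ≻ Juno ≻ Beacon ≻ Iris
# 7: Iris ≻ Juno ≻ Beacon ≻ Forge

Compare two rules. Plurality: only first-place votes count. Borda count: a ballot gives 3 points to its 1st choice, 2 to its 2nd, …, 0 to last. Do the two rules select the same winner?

Plurality first-place counts: Forge 2, Juno 1, Beacon 3, Iris 1 → Beacon.
Borda totals: Forge 9, Juno 14, Beacon 11, Iris 8 → Juno.
The two rules disagree: plurality picks Beacon, Borda picks Juno.

No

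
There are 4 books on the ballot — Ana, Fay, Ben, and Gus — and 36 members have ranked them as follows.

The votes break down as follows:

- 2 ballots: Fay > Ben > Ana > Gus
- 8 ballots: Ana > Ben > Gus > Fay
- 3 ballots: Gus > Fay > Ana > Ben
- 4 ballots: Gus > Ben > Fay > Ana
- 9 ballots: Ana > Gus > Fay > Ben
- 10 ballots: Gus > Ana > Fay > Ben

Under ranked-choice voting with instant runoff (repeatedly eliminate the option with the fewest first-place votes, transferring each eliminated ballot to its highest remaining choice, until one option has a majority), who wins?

Ana

Round 1: Ana 17, Gus 17, Fay 2, Ben 0. Ben has the fewest and is eliminated.
Round 2: Ana 17, Gus 17, Fay 2. Fay has the fewest and is eliminated.
Round 3: Ana 19, Gus 17. Ana has a majority.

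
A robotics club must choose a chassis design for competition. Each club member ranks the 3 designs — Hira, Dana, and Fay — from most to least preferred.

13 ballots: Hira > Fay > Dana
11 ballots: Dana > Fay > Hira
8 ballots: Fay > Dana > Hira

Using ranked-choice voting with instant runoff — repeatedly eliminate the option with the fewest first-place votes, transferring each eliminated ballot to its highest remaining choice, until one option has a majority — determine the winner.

Dana

Round 1: Hira 13, Dana 11, Fay 8. Fay has the fewest and is eliminated.
Round 2: Dana 19, Hira 13. Dana has a majority.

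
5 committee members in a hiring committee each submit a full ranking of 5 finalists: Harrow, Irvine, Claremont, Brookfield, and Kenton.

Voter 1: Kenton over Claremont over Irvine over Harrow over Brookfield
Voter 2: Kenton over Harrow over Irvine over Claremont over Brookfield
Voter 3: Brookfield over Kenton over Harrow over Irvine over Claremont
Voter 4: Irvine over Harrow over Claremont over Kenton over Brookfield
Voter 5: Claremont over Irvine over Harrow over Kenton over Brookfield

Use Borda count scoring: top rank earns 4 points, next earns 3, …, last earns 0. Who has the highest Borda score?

Borda scores:
  Harrow: 1 + 3 + 2 + 3 + 2 = 11
  Irvine: 2 + 2 + 1 + 4 + 3 = 12
  Claremont: 3 + 1 + 0 + 2 + 4 = 10
  Brookfield: 0 + 0 + 4 + 0 + 0 = 4
  Kenton: 4 + 4 + 3 + 1 + 1 = 13
Kenton has the highest total.

Kenton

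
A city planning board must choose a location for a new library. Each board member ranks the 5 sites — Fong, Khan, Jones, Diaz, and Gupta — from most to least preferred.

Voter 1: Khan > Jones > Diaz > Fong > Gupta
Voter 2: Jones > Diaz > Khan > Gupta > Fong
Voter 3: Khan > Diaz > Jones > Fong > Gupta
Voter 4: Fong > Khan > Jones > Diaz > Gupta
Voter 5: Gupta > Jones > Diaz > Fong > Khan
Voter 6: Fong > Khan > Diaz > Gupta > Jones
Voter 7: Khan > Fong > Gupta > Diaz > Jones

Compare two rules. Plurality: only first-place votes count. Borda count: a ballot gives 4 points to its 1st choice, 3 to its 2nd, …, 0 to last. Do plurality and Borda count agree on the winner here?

Yes

Plurality first-place counts: Fong 2, Khan 3, Jones 1, Diaz 0, Gupta 1 → Khan.
Borda totals: Fong 14, Khan 20, Jones 14, Diaz 14, Gupta 8 → Khan.
The two rules agree on Khan.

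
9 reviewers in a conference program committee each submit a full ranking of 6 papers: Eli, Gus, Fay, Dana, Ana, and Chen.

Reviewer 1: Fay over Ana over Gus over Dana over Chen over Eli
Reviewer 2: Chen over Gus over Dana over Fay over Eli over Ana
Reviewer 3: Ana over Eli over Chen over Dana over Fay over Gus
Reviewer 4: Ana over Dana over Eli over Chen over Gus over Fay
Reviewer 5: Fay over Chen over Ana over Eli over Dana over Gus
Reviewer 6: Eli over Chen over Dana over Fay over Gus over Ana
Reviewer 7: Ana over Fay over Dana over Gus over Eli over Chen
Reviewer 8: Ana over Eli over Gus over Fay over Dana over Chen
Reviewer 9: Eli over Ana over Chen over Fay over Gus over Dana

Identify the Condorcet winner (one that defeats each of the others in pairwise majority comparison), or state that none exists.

Ana

Head-to-head results (9 voters total):
Eli vs Gus: Eli wins 6–3.
Eli vs Fay: Eli wins 5–4.
Eli vs Dana: Eli wins 5–4.
Eli vs Ana: Ana wins 6–3.
Eli vs Chen: Eli wins 6–3.
Gus vs Fay: Fay wins 6–3.
Gus vs Dana: Dana wins 5–4.
Gus vs Ana: Ana wins 7–2.
Gus vs Chen: Chen wins 6–3.
Fay vs Dana: Fay wins 5–4.
Fay vs Ana: Ana wins 5–4.
Fay vs Chen: Chen wins 5–4.
Dana vs Ana: Ana wins 7–2.
Dana vs Chen: Chen wins 5–4.
Ana vs Chen: Ana wins 6–3.
Ana beats each rival — Eli (6–3), Gus (7–2), Fay (5–4), Dana (7–2), Chen (6–3) — so Ana is the Condorcet winner.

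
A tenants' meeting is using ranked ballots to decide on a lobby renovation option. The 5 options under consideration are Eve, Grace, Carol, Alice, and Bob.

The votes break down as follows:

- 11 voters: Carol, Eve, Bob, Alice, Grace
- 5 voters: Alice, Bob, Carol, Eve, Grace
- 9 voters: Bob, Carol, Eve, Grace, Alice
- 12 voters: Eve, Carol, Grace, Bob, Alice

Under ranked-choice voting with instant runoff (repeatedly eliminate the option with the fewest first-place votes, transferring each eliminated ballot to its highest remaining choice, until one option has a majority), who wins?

Round 1: Eve 12, Carol 11, Bob 9, Alice 5, Grace 0. Grace has the fewest and is eliminated.
Round 2: Eve 12, Carol 11, Bob 9, Alice 5. Alice has the fewest and is eliminated.
Round 3: Bob 14, Eve 12, Carol 11. Carol has the fewest and is eliminated.
Round 4: Eve 23, Bob 14. Eve has a majority.

Eve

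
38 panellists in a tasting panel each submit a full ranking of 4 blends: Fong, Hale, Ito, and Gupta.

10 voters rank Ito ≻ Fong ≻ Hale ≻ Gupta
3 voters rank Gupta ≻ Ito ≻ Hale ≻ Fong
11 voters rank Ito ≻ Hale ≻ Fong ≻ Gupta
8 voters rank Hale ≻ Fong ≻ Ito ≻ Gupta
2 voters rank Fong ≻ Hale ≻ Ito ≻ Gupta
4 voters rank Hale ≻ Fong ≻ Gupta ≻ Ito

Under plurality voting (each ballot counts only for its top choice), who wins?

Ito

First-place vote totals:
  Fong: 2
  Hale: 12
  Ito: 21
  Gupta: 3
Ito has the most first-place votes.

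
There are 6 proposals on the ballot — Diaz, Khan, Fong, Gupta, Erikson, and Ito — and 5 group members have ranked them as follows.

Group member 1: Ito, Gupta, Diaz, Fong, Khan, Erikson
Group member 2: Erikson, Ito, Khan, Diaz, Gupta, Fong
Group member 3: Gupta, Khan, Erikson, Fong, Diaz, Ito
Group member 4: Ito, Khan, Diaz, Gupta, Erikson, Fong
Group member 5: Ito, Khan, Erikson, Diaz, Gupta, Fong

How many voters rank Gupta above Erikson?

Ballots ranking Gupta above Erikson: 3.
Ballots ranking Erikson above Gupta: 2.
So 3 of 5 voters prefer Gupta to Erikson.

3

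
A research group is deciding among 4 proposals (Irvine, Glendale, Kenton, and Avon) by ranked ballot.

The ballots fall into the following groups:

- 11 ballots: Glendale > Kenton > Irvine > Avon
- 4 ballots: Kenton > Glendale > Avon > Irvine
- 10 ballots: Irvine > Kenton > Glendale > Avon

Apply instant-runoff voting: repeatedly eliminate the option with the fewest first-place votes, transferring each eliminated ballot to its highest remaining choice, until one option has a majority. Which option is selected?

Round 1: Glendale 11, Irvine 10, Kenton 4, Avon 0. Avon has the fewest and is eliminated.
Round 2: Glendale 11, Irvine 10, Kenton 4. Kenton has the fewest and is eliminated.
Round 3: Glendale 15, Irvine 10. Glendale has a majority.

Glendale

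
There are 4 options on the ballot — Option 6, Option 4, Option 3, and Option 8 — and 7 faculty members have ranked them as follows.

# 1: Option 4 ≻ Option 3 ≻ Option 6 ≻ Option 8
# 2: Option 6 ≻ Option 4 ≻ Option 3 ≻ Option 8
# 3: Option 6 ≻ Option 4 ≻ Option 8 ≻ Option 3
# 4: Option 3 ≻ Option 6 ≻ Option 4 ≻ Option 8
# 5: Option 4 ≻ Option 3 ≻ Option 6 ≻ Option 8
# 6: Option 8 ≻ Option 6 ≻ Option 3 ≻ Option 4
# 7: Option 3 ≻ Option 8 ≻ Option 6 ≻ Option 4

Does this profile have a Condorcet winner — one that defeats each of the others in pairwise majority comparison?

No

Head-to-head results (7 voters total):
Option 6 vs Option 4: Option 6 wins 5–2.
Option 6 vs Option 3: Option 3 wins 4–3.
Option 6 vs Option 8: Option 6 wins 5–2.
Option 4 vs Option 3: Option 4 wins 4–3.
Option 4 vs Option 8: Option 4 wins 5–2.
Option 3 vs Option 8: Option 3 wins 5–2.
No candidate beats all others: Option 6 beats Option 4 beats Option 3 beats Option 6, a majority cycle.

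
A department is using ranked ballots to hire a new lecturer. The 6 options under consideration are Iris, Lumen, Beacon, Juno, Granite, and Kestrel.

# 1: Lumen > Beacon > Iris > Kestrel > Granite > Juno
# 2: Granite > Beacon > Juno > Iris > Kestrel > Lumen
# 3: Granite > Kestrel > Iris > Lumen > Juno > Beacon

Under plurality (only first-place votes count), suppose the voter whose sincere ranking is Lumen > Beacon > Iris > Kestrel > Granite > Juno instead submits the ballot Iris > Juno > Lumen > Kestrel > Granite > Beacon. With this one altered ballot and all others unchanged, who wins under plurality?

Granite

First-place totals with the altered ballot: Iris 1, Lumen 0, Beacon 0, Juno 0, Granite 2, Kestrel 0.
The winner is unchanged: still Granite.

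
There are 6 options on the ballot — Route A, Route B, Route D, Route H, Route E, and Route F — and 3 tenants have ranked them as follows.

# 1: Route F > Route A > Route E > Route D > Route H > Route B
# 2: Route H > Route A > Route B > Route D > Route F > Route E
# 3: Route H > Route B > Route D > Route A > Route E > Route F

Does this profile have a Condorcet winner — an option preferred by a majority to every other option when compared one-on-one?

Yes

Head-to-head results (3 voters total):
Route A vs Route B: Route A wins 2–1.
Route A vs Route D: Route A wins 2–1.
Route A vs Route H: Route H wins 2–1.
Route A vs Route E: Route A wins 3–0.
Route A vs Route F: Route A wins 2–1.
Route B vs Route D: Route B wins 2–1.
Route B vs Route H: Route H wins 3–0.
Route B vs Route E: Route B wins 2–1.
Route B vs Route F: Route B wins 2–1.
Route D vs Route H: Route H wins 2–1.
Route D vs Route E: Route D wins 2–1.
Route D vs Route F: Route D wins 2–1.
Route H vs Route E: Route H wins 2–1.
Route H vs Route F: Route H wins 2–1.
Route E vs Route F: Route F wins 2–1.
Route H beats each rival — Route A (2–1), Route B (3–0), Route D (2–1), Route E (2–1), Route F (2–1) — so Route H is the Condorcet winner.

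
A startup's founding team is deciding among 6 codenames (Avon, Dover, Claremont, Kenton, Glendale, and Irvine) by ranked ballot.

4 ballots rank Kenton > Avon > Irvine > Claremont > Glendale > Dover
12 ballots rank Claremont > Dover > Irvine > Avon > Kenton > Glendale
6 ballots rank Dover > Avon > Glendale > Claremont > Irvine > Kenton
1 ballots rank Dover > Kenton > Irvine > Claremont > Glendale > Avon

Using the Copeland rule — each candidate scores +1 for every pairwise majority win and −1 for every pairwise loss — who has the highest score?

Claremont

Pairwise results:
  Avon vs Dover: Dover wins 19–4.
  Avon vs Claremont: Claremont wins 13–10.
  Avon vs Kenton: Avon wins 18–5.
  Avon vs Glendale: Avon wins 22–1.
  Avon vs Irvine: Irvine wins 13–10.
  Dover vs Claremont: Claremont wins 16–7.
  Dover vs Kenton: Dover wins 19–4.
  Dover vs Glendale: Dover wins 19–4.
  Dover vs Irvine: Dover wins 19–4.
  Claremont vs Kenton: Claremont wins 18–5.
  Claremont vs Glendale: Claremont wins 17–6.
  Claremont vs Irvine: Claremont wins 18–5.
  Kenton vs Glendale: Kenton wins 17–6.
  Kenton vs Irvine: Irvine wins 18–5.
  Glendale vs Irvine: Irvine wins 17–6.
Copeland scores (wins − losses):
  Avon: 2 − 3 = -1
  Dover: 4 − 1 = 3
  Claremont: 5 − 0 = 5
  Kenton: 1 − 4 = -3
  Glendale: 0 − 5 = -5
  Irvine: 3 − 2 = 1
Claremont has the best Copeland score.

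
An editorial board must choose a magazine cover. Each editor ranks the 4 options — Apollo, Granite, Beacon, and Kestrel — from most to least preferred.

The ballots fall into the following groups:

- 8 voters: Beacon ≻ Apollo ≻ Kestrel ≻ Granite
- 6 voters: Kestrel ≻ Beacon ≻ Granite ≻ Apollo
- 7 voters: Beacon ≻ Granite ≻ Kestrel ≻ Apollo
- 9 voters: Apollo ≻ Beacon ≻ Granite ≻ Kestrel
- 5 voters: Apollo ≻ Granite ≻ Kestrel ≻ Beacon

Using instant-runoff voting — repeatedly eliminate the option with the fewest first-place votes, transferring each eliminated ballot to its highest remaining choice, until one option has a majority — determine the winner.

Round 1: Beacon 15, Apollo 14, Kestrel 6, Granite 0. Granite has the fewest and is eliminated.
Round 2: Beacon 15, Apollo 14, Kestrel 6. Kestrel has the fewest and is eliminated.
Round 3: Beacon 21, Apollo 14. Beacon has a majority.

Beacon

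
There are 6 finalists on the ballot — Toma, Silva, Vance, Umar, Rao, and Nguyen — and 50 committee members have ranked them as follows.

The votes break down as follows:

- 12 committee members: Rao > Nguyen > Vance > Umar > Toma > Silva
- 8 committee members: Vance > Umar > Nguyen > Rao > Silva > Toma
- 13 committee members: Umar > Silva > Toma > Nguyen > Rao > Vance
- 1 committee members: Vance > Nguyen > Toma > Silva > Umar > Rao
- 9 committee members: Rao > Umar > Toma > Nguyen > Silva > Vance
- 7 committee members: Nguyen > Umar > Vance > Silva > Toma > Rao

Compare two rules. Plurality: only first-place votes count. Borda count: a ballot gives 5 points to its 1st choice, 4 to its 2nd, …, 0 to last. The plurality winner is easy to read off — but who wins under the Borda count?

Umar

Plurality first-place counts: Toma 0, Silva 0, Vance 9, Umar 13, Rao 21, Nguyen 7 → Rao.
Borda totals: Toma 88, Silva 85, Vance 102, Umar 186, Rao 134, Nguyen 155 → Umar.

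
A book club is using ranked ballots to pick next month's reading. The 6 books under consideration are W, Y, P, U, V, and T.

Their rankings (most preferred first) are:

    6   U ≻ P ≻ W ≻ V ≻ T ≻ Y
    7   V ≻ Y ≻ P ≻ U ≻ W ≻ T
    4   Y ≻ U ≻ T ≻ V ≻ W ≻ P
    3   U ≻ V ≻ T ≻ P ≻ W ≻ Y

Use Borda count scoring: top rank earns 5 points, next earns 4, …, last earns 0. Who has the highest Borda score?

Borda scores:
  W: 6·3 + 7·1 + 4·1 + 3·1 = 32
  Y: 6·0 + 7·4 + 4·5 + 3·0 = 48
  P: 6·4 + 7·3 + 4·0 + 3·2 = 51
  U: 6·5 + 7·2 + 4·4 + 3·5 = 75
  V: 6·2 + 7·5 + 4·2 + 3·4 = 67
  T: 6·1 + 7·0 + 4·3 + 3·3 = 27
U has the highest total.

U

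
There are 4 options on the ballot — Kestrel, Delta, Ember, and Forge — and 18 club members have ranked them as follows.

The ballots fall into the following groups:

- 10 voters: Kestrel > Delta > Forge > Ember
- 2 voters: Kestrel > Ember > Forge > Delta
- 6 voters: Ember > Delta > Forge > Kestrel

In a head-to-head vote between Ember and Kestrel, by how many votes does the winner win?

6

Ballots ranking Ember above Kestrel: 6.
Ballots ranking Kestrel above Ember: 10+2 = 12.
Kestrel wins 12–6, a margin of 6.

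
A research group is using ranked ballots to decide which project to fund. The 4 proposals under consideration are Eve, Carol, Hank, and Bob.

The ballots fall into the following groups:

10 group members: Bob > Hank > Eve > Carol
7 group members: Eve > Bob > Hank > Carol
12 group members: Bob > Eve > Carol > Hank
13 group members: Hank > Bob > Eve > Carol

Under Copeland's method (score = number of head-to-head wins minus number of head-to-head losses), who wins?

Bob

Pairwise results:
  Eve vs Carol: Eve wins 42–0.
  Eve vs Hank: Hank wins 23–19.
  Eve vs Bob: Bob wins 35–7.
  Carol vs Hank: Hank wins 30–12.
  Carol vs Bob: Bob wins 42–0.
  Hank vs Bob: Bob wins 29–13.
Copeland scores (wins − losses):
  Eve: 1 − 2 = -1
  Carol: 0 − 3 = -3
  Hank: 2 − 1 = 1
  Bob: 3 − 0 = 3
Bob has the best Copeland score.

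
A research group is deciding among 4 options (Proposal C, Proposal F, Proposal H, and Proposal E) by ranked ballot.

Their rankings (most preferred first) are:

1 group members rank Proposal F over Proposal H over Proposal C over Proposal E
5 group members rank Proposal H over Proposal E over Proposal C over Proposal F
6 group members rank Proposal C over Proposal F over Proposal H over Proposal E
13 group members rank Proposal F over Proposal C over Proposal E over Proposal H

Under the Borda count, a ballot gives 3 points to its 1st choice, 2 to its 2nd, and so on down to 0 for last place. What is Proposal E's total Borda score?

Borda scores:
  Proposal C: 1 + 5·1 + 6·3 + 13·2 = 50
  Proposal F: 3 + 5·0 + 6·2 + 13·3 = 54
  Proposal H: 2 + 5·3 + 6·1 + 13·0 = 23
  Proposal E: 0 + 5·2 + 6·0 + 13·1 = 23

23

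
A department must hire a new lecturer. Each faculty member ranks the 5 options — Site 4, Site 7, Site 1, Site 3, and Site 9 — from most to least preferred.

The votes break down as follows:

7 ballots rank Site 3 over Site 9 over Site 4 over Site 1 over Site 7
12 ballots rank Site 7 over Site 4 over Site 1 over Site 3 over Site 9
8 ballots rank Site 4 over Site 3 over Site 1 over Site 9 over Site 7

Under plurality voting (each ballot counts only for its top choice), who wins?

Site 7

First-place vote totals:
  Site 4: 8
  Site 7: 12
  Site 1: 0
  Site 3: 7
  Site 9: 0
Site 7 has the most first-place votes.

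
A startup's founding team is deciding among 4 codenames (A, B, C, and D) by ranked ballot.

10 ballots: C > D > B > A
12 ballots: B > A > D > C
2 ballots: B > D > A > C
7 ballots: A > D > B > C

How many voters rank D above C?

21

Ballots ranking D above C: 12+2+7 = 21.
Ballots ranking C above D: 10.
So 21 of 31 voters prefer D to C.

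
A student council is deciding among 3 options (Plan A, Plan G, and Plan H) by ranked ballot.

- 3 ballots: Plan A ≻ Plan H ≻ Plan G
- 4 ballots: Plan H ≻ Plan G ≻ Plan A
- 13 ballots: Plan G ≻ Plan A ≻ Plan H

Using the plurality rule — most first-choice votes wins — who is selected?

Plan G

First-place vote totals:
  Plan A: 3
  Plan G: 13
  Plan H: 4
Plan G has the most first-place votes.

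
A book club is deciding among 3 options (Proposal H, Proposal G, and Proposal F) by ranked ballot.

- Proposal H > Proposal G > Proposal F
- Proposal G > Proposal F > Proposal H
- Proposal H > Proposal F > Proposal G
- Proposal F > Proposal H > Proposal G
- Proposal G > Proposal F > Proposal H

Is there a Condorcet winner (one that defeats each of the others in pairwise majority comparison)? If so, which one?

No Condorcet winner

Head-to-head results (5 voters total):
Proposal H vs Proposal G: Proposal H wins 3–2.
Proposal H vs Proposal F: Proposal F wins 3–2.
Proposal G vs Proposal F: Proposal G wins 3–2.
No candidate beats all others: Proposal H beats Proposal G beats Proposal F beats Proposal H, a majority cycle.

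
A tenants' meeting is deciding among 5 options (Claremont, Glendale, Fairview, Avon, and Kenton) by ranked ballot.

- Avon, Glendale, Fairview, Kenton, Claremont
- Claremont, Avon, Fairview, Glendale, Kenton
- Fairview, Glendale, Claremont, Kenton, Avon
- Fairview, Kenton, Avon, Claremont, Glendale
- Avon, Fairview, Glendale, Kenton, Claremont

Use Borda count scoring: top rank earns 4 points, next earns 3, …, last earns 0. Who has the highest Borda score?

Borda scores:
  Claremont: 0 + 4 + 2 + 1 + 0 = 7
  Glendale: 3 + 1 + 3 + 0 + 2 = 9
  Fairview: 2 + 2 + 4 + 4 + 3 = 15
  Avon: 4 + 3 + 0 + 2 + 4 = 13
  Kenton: 1 + 0 + 1 + 3 + 1 = 6
Fairview has the highest total.

Fairview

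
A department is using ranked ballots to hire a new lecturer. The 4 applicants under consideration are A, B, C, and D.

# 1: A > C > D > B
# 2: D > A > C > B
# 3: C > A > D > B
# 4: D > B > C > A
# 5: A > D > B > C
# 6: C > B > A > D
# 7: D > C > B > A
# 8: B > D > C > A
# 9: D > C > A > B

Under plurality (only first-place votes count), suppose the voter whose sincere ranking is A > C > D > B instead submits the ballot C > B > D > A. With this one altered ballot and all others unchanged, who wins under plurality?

First-place totals with the altered ballot: A 1, B 1, C 3, D 4.
The winner is unchanged: still D.

D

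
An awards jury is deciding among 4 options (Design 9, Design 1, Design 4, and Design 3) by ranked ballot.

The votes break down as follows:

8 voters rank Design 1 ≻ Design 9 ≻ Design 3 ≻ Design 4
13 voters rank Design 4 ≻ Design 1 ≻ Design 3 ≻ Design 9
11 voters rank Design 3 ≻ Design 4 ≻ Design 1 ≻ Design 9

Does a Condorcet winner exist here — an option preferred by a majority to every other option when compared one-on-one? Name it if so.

No Condorcet winner

Head-to-head results (32 voters total):
Design 9 vs Design 1: Design 1 wins 32–0.
Design 9 vs Design 4: Design 4 wins 24–8.
Design 9 vs Design 3: Design 3 wins 24–8.
Design 1 vs Design 4: Design 4 wins 24–8.
Design 1 vs Design 3: Design 1 wins 21–11.
Design 4 vs Design 3: Design 3 wins 19–13.
No candidate beats all others: Design 1 beats Design 3 beats Design 4 beats Design 1, a majority cycle.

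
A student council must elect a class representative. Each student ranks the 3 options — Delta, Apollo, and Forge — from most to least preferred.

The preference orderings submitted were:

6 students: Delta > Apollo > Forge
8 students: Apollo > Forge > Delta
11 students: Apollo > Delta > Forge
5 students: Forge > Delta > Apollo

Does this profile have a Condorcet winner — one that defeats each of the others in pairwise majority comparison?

Head-to-head results (30 voters total):
Delta vs Apollo: Apollo wins 19–11.
Delta vs Forge: Delta wins 17–13.
Apollo vs Forge: Apollo wins 25–5.
Apollo beats each rival — Delta (19–11), Forge (25–5) — so Apollo is the Condorcet winner.

Yes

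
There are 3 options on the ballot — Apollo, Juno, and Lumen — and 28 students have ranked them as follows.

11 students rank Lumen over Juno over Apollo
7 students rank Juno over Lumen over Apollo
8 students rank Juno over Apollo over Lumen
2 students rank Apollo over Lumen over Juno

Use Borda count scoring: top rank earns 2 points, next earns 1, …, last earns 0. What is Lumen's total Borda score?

Borda scores:
  Apollo: 11·0 + 7·0 + 8·1 + 2·2 = 12
  Juno: 11·1 + 7·2 + 8·2 + 2·0 = 41
  Lumen: 11·2 + 7·1 + 8·0 + 2·1 = 31

31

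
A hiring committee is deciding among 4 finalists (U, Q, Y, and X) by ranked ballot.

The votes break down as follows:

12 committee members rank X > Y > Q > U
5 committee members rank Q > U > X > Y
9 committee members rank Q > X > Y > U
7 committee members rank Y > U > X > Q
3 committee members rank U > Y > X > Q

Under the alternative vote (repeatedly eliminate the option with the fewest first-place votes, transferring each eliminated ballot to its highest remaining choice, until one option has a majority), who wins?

X

Round 1: Q 14, X 12, Y 7, U 3. U has the fewest and is eliminated.
Round 2: Q 14, X 12, Y 10. Y has the fewest and is eliminated.
Round 3: X 22, Q 14. X has a majority.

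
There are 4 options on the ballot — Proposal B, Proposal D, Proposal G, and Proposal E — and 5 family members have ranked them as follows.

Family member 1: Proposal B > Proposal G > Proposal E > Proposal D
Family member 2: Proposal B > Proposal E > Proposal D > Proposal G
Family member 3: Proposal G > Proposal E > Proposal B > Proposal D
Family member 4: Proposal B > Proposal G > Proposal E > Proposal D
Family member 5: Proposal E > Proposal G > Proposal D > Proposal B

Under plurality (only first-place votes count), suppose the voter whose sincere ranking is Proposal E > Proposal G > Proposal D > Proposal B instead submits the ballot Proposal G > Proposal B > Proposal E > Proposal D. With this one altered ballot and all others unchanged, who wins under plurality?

First-place totals with the altered ballot: Proposal B 3, Proposal D 0, Proposal G 2, Proposal E 0.
The winner is unchanged: still Proposal B.

Proposal B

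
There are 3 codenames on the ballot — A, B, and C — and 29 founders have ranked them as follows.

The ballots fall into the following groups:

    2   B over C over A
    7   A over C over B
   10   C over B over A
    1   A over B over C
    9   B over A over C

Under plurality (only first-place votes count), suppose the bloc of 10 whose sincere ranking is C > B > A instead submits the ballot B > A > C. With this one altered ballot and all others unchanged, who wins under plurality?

First-place totals with the altered ballot: A 8, B 21, C 0.
The winner is unchanged: still B.

B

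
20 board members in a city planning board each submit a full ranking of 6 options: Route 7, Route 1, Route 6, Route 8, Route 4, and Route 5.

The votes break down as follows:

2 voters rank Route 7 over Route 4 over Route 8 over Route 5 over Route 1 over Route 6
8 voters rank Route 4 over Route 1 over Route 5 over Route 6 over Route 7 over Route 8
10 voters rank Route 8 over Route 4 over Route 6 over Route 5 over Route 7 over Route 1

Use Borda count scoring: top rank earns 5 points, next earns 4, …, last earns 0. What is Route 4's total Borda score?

Borda scores:
  Route 7: 2·5 + 8·1 + 10·1 = 28
  Route 1: 2·1 + 8·4 + 10·0 = 34
  Route 6: 2·0 + 8·2 + 10·3 = 46
  Route 8: 2·3 + 8·0 + 10·5 = 56
  Route 4: 2·4 + 8·5 + 10·4 = 88
  Route 5: 2·2 + 8·3 + 10·2 = 48

88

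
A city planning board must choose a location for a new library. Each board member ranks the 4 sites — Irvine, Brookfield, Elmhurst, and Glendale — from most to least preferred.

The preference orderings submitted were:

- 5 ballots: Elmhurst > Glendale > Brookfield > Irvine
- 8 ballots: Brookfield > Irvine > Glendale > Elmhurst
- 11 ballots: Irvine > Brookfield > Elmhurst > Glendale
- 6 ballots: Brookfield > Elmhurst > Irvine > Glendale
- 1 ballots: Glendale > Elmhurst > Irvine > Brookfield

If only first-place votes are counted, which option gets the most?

First-place vote totals:
  Irvine: 11
  Brookfield: 14
  Elmhurst: 5
  Glendale: 1
Brookfield has the most first-place votes.

Brookfield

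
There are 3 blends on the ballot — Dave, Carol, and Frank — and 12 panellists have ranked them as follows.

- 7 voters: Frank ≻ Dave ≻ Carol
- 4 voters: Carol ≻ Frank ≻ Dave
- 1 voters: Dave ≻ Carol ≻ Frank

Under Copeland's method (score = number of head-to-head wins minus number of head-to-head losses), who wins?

Pairwise results:
  Dave vs Carol: Dave wins 8–4.
  Dave vs Frank: Frank wins 11–1.
  Carol vs Frank: Frank wins 7–5.
Copeland scores (wins − losses):
  Dave: 1 − 1 = 0
  Carol: 0 − 2 = -2
  Frank: 2 − 0 = 2
Frank has the best Copeland score.

Frank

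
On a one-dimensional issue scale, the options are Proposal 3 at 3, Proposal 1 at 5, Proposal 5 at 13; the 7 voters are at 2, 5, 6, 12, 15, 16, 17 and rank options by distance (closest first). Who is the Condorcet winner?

Proposal 5

With single-peaked preferences on a line, the Condorcet winner is the candidate closest to the median voter.
The median voter (position 12) is closest to Proposal 5 at 13.
Check: Proposal 5 vs Proposal 1 — voters closer to Proposal 5: 4 of 7.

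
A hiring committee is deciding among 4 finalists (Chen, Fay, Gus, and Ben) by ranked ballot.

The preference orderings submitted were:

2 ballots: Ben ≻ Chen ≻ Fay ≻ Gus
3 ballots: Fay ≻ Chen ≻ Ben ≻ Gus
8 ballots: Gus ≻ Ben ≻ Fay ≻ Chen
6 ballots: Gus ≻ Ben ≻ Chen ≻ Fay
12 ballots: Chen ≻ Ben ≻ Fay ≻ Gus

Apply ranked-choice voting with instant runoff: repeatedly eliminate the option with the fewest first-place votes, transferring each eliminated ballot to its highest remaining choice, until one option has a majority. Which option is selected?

Round 1: Gus 14, Chen 12, Fay 3, Ben 2. Ben has the fewest and is eliminated.
Round 2: Chen 14, Gus 14, Fay 3. Fay has the fewest and is eliminated.
Round 3: Chen 17, Gus 14. Chen has a majority.

Chen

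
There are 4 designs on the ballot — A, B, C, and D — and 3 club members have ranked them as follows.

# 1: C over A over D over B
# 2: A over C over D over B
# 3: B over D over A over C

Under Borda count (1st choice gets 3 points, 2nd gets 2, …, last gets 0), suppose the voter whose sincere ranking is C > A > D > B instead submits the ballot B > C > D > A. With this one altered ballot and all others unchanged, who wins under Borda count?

B

Borda totals with the altered ballot: A 4, B 6, C 4, D 4.
The switch changes the winner from A to B.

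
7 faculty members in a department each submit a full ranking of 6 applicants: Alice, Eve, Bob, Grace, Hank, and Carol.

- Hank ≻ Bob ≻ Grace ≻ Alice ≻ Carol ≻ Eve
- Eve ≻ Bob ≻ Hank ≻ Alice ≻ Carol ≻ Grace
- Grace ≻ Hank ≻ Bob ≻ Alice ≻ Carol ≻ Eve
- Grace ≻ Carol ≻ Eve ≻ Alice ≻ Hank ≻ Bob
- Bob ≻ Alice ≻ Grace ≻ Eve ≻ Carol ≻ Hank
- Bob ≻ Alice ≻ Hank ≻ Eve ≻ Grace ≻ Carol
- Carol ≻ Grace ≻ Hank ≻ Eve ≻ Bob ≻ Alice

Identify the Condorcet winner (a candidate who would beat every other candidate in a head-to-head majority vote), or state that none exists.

No Condorcet winner

Head-to-head results (7 voters total):
Alice vs Eve: Alice wins 4–3.
Alice vs Bob: Bob wins 6–1.
Alice vs Grace: Grace wins 4–3.
Alice vs Hank: Hank wins 4–3.
Alice vs Carol: Alice wins 5–2.
Eve vs Bob: Bob wins 4–3.
Eve vs Grace: Grace wins 5–2.
Eve vs Hank: Hank wins 4–3.
Eve vs Carol: Carol wins 4–3.
Bob vs Grace: Bob wins 4–3.
Bob vs Hank: Hank wins 4–3.
Bob vs Carol: Bob wins 5–2.
Grace vs Hank: Grace wins 4–3.
Grace vs Carol: Grace wins 5–2.
Hank vs Carol: Hank wins 4–3.
No candidate beats all others: Bob beats Grace beats Hank beats Bob, a majority cycle.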